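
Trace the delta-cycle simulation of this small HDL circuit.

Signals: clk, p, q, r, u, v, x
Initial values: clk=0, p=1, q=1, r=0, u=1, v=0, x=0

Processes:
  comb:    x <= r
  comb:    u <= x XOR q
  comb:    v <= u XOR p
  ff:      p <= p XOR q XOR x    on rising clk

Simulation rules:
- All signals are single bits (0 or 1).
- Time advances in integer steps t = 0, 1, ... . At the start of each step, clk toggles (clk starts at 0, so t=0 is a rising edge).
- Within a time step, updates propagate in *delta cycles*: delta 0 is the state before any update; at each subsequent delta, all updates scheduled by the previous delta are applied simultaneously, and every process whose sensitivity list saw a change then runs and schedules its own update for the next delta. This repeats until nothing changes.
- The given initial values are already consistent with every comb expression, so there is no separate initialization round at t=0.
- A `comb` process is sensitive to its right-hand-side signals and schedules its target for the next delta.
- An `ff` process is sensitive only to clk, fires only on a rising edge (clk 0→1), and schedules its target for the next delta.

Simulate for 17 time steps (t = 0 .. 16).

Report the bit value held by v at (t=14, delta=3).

t0.Δ0 u=1 q=1 r=0 clk=0 x=0 p=1 v=0
t0.Δ1 u=1 q=1 r=0 clk=1 x=0 p=1 v=0
t0.Δ2 u=1 q=1 r=0 clk=1 x=0 p=0 v=0
t0.Δ3 u=1 q=1 r=0 clk=1 x=0 p=0 v=1
t1.Δ0 u=1 q=1 r=0 clk=1 x=0 p=0 v=1
t1.Δ1 u=1 q=1 r=0 clk=0 x=0 p=0 v=1
t2.Δ0 u=1 q=1 r=0 clk=0 x=0 p=0 v=1
t2.Δ1 u=1 q=1 r=0 clk=1 x=0 p=0 v=1
t2.Δ2 u=1 q=1 r=0 clk=1 x=0 p=1 v=1
t2.Δ3 u=1 q=1 r=0 clk=1 x=0 p=1 v=0
t3.Δ0 u=1 q=1 r=0 clk=1 x=0 p=1 v=0
t3.Δ1 u=1 q=1 r=0 clk=0 x=0 p=1 v=0
t4.Δ0 u=1 q=1 r=0 clk=0 x=0 p=1 v=0
t4.Δ1 u=1 q=1 r=0 clk=1 x=0 p=1 v=0
t4.Δ2 u=1 q=1 r=0 clk=1 x=0 p=0 v=0
t4.Δ3 u=1 q=1 r=0 clk=1 x=0 p=0 v=1
t5.Δ0 u=1 q=1 r=0 clk=1 x=0 p=0 v=1
t5.Δ1 u=1 q=1 r=0 clk=0 x=0 p=0 v=1
t6.Δ0 u=1 q=1 r=0 clk=0 x=0 p=0 v=1
t6.Δ1 u=1 q=1 r=0 clk=1 x=0 p=0 v=1
t6.Δ2 u=1 q=1 r=0 clk=1 x=0 p=1 v=1
t6.Δ3 u=1 q=1 r=0 clk=1 x=0 p=1 v=0
t7.Δ0 u=1 q=1 r=0 clk=1 x=0 p=1 v=0
t7.Δ1 u=1 q=1 r=0 clk=0 x=0 p=1 v=0
t8.Δ0 u=1 q=1 r=0 clk=0 x=0 p=1 v=0
t8.Δ1 u=1 q=1 r=0 clk=1 x=0 p=1 v=0
t8.Δ2 u=1 q=1 r=0 clk=1 x=0 p=0 v=0
t8.Δ3 u=1 q=1 r=0 clk=1 x=0 p=0 v=1
t9.Δ0 u=1 q=1 r=0 clk=1 x=0 p=0 v=1
t9.Δ1 u=1 q=1 r=0 clk=0 x=0 p=0 v=1
t10.Δ0 u=1 q=1 r=0 clk=0 x=0 p=0 v=1
t10.Δ1 u=1 q=1 r=0 clk=1 x=0 p=0 v=1
t10.Δ2 u=1 q=1 r=0 clk=1 x=0 p=1 v=1
t10.Δ3 u=1 q=1 r=0 clk=1 x=0 p=1 v=0
t11.Δ0 u=1 q=1 r=0 clk=1 x=0 p=1 v=0
t11.Δ1 u=1 q=1 r=0 clk=0 x=0 p=1 v=0
t12.Δ0 u=1 q=1 r=0 clk=0 x=0 p=1 v=0
t12.Δ1 u=1 q=1 r=0 clk=1 x=0 p=1 v=0
t12.Δ2 u=1 q=1 r=0 clk=1 x=0 p=0 v=0
t12.Δ3 u=1 q=1 r=0 clk=1 x=0 p=0 v=1
t13.Δ0 u=1 q=1 r=0 clk=1 x=0 p=0 v=1
t13.Δ1 u=1 q=1 r=0 clk=0 x=0 p=0 v=1
t14.Δ0 u=1 q=1 r=0 clk=0 x=0 p=0 v=1
t14.Δ1 u=1 q=1 r=0 clk=1 x=0 p=0 v=1
t14.Δ2 u=1 q=1 r=0 clk=1 x=0 p=1 v=1
t14.Δ3 u=1 q=1 r=0 clk=1 x=0 p=1 v=0
t15.Δ0 u=1 q=1 r=0 clk=1 x=0 p=1 v=0
t15.Δ1 u=1 q=1 r=0 clk=0 x=0 p=1 v=0
t16.Δ0 u=1 q=1 r=0 clk=0 x=0 p=1 v=0
t16.Δ1 u=1 q=1 r=0 clk=1 x=0 p=1 v=0
t16.Δ2 u=1 q=1 r=0 clk=1 x=0 p=0 v=0
t16.Δ3 u=1 q=1 r=0 clk=1 x=0 p=0 v=1

0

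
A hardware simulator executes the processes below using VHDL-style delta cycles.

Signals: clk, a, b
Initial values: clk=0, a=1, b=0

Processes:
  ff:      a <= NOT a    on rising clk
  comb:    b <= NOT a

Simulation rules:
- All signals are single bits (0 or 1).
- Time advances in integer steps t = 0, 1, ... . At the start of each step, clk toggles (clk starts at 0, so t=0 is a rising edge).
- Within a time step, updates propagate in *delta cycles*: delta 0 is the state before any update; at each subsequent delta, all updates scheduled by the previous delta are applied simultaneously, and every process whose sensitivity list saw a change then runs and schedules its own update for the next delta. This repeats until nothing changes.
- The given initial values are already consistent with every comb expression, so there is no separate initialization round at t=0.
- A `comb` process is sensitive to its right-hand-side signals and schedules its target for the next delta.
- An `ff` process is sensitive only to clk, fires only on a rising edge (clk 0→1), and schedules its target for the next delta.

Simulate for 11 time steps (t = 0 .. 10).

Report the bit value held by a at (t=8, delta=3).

0

t=0 Δ0: clk=0 a=1 b=0
  Δ1: clk:0→1
  Δ2: a:1→0
  Δ3: b:0→1
  (3Δ to stable)
t=1 Δ0: clk=1 a=0 b=1
  Δ1: clk:1→0
  (1Δ to stable)
t=2 Δ0: clk=0 a=0 b=1
  Δ1: clk:0→1
  Δ2: a:0→1
  Δ3: b:1→0
  (3Δ to stable)
t=3 Δ0: clk=1 a=1 b=0
  Δ1: clk:1→0
  (1Δ to stable)
t=4 Δ0: clk=0 a=1 b=0
  Δ1: clk:0→1
  Δ2: a:1→0
  Δ3: b:0→1
  (3Δ to stable)
t=5 Δ0: clk=1 a=0 b=1
  Δ1: clk:1→0
  (1Δ to stable)
t=6 Δ0: clk=0 a=0 b=1
  Δ1: clk:0→1
  Δ2: a:0→1
  Δ3: b:1→0
  (3Δ to stable)
t=7 Δ0: clk=1 a=1 b=0
  Δ1: clk:1→0
  (1Δ to stable)
t=8 Δ0: clk=0 a=1 b=0
  Δ1: clk:0→1
  Δ2: a:1→0
  Δ3: b:0→1
  (3Δ to stable)
t=9 Δ0: clk=1 a=0 b=1
  Δ1: clk:1→0
  (1Δ to stable)
t=10 Δ0: clk=0 a=0 b=1
  Δ1: clk:0→1
  Δ2: a:0→1
  Δ3: b:1→0
  (3Δ to stable)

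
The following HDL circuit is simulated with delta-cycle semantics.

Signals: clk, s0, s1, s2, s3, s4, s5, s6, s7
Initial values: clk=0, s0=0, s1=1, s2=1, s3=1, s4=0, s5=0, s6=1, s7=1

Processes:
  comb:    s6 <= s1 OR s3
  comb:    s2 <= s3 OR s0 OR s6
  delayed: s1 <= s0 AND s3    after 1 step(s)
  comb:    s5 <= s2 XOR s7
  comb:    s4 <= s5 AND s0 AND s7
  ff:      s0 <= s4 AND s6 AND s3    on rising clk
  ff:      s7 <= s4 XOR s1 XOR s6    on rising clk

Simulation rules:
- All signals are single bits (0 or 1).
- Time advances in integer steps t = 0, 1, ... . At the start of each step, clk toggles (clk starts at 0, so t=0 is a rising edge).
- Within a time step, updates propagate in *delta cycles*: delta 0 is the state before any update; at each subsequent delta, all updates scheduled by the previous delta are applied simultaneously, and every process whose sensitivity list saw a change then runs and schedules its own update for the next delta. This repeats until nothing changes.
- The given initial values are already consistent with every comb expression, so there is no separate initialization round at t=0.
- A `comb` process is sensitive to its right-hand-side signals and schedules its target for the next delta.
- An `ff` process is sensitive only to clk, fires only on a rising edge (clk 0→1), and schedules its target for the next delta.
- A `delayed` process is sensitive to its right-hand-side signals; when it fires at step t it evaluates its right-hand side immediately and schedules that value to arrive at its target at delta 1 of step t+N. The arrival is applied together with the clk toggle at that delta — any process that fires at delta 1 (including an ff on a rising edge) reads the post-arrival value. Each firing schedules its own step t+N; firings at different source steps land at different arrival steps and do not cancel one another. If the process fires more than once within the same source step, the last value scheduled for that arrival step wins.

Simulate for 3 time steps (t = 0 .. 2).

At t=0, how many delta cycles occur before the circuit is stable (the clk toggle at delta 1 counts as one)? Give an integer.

[bits: s7,s6,s4,s0,s5,s1,clk,s2,s3]
t=0: Δ0=110001011 Δ1=110001111 Δ2=010001111 Δ3=010011111 | 3Δ
t=1: Δ0=010011111 Δ1=010011011 | 1Δ
t=2: Δ0=010011011 Δ1=010011111 | 1Δ

3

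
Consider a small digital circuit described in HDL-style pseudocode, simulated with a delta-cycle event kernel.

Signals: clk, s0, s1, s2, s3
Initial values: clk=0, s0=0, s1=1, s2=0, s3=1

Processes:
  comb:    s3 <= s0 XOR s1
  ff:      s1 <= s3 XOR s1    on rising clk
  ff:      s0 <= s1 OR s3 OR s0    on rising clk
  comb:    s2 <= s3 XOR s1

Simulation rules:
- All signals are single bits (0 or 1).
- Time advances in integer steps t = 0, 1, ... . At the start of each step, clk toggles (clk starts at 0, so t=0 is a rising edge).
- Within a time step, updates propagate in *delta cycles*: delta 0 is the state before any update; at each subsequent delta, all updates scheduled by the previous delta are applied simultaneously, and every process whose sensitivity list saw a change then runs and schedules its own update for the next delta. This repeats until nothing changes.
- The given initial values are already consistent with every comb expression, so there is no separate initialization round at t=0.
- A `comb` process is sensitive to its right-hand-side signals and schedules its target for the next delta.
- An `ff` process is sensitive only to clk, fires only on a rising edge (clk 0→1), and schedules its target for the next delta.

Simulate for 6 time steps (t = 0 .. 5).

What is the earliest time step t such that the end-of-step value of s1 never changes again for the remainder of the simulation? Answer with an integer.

t=0 Δ0: s1=1 clk=0 s0=0 s2=0 s3=1
  Δ1: clk:0→1
  Δ2: s1:1→0, s0:0→1
  Δ3: s2:0→1
  (3Δ to stable)
t=1 Δ0: s1=0 clk=1 s0=1 s2=1 s3=1
  Δ1: clk:1→0
  (1Δ to stable)
t=2 Δ0: s1=0 clk=0 s0=1 s2=1 s3=1
  Δ1: clk:0→1
  Δ2: s1:0→1
  Δ3: s2:1→0, s3:1→0
  Δ4: s2:0→1
  (4Δ to stable)
t=3 Δ0: s1=1 clk=1 s0=1 s2=1 s3=0
  Δ1: clk:1→0
  (1Δ to stable)
t=4 Δ0: s1=1 clk=0 s0=1 s2=1 s3=0
  Δ1: clk:0→1
  (1Δ to stable)
t=5 Δ0: s1=1 clk=1 s0=1 s2=1 s3=0
  Δ1: clk:1→0
  (1Δ to stable)

2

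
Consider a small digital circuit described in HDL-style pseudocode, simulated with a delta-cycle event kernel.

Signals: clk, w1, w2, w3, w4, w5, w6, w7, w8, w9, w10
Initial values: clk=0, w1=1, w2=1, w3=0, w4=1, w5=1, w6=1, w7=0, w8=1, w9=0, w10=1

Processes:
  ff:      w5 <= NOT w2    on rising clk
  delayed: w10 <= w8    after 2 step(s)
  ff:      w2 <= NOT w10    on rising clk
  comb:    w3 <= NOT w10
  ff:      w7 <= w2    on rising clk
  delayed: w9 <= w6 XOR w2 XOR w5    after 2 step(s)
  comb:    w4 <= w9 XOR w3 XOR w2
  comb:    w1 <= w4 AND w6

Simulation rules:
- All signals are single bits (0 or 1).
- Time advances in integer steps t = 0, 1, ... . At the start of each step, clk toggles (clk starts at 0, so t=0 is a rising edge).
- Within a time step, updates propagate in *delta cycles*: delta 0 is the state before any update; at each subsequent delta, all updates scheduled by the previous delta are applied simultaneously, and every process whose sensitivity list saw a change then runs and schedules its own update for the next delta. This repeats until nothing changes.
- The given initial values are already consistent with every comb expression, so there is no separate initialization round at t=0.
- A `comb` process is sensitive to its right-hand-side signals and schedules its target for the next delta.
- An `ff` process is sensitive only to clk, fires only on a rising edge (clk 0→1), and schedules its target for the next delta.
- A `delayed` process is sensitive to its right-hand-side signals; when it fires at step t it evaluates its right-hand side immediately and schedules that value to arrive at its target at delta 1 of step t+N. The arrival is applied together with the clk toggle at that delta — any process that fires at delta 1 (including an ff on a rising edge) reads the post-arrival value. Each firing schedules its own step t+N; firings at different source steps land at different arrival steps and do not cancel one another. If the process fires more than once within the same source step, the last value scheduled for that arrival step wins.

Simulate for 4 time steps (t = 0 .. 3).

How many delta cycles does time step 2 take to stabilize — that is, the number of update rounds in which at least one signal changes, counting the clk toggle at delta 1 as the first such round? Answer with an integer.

[bits: clk,w3,w7,w9,w5,w4,w2,w1,w8,w10,w6]
t=0: Δ0=00001111111 Δ1=10001111111 Δ2=10100101111 Δ3=10100001111 Δ4=10100000111 | 4Δ
t=1: Δ0=10100000111 Δ1=00100000111 | 1Δ
t=2: Δ0=00100000111 Δ1=10110000111 Δ2=10011100111 Δ3=10011101111 | 3Δ
t=3: Δ0=10011101111 Δ1=00011101111 | 1Δ

3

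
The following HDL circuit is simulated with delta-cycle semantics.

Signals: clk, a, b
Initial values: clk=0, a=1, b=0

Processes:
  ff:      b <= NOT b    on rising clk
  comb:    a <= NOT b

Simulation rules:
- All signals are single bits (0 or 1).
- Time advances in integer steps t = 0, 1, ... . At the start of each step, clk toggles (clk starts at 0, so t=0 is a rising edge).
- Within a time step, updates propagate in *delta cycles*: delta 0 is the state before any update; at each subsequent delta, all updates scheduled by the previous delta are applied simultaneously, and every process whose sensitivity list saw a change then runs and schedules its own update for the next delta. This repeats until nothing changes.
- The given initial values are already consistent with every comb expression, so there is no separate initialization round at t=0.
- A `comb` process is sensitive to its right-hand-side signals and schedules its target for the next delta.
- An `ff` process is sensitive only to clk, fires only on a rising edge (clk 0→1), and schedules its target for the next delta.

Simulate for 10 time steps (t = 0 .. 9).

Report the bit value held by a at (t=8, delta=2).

1

t=0 Δ0: a=1 clk=0 b=0
  Δ1: clk:0→1
  Δ2: b:0→1
  Δ3: a:1→0
  (3Δ to stable)
t=1 Δ0: a=0 clk=1 b=1
  Δ1: clk:1→0
  (1Δ to stable)
t=2 Δ0: a=0 clk=0 b=1
  Δ1: clk:0→1
  Δ2: b:1→0
  Δ3: a:0→1
  (3Δ to stable)
t=3 Δ0: a=1 clk=1 b=0
  Δ1: clk:1→0
  (1Δ to stable)
t=4 Δ0: a=1 clk=0 b=0
  Δ1: clk:0→1
  Δ2: b:0→1
  Δ3: a:1→0
  (3Δ to stable)
t=5 Δ0: a=0 clk=1 b=1
  Δ1: clk:1→0
  (1Δ to stable)
t=6 Δ0: a=0 clk=0 b=1
  Δ1: clk:0→1
  Δ2: b:1→0
  Δ3: a:0→1
  (3Δ to stable)
t=7 Δ0: a=1 clk=1 b=0
  Δ1: clk:1→0
  (1Δ to stable)
t=8 Δ0: a=1 clk=0 b=0
  Δ1: clk:0→1
  Δ2: b:0→1
  Δ3: a:1→0
  (3Δ to stable)
t=9 Δ0: a=0 clk=1 b=1
  Δ1: clk:1→0
  (1Δ to stable)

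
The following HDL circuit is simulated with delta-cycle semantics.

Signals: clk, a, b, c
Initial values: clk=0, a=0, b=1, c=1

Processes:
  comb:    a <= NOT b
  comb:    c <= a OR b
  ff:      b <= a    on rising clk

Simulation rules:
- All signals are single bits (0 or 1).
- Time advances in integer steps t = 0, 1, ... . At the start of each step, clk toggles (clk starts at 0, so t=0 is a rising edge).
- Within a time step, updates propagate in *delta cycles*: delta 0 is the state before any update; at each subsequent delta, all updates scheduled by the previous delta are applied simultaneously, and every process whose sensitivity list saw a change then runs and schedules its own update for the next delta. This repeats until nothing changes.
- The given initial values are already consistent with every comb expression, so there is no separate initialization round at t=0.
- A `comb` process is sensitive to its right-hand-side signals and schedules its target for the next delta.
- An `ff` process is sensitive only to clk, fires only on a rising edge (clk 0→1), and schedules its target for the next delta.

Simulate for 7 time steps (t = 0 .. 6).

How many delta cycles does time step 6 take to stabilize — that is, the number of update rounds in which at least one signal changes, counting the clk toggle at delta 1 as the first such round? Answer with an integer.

t0.Δ0 c=1 clk=0 b=1 a=0
t0.Δ1 c=1 clk=1 b=1 a=0
t0.Δ2 c=1 clk=1 b=0 a=0
t0.Δ3 c=0 clk=1 b=0 a=1
t0.Δ4 c=1 clk=1 b=0 a=1
t1.Δ0 c=1 clk=1 b=0 a=1
t1.Δ1 c=1 clk=0 b=0 a=1
t2.Δ0 c=1 clk=0 b=0 a=1
t2.Δ1 c=1 clk=1 b=0 a=1
t2.Δ2 c=1 clk=1 b=1 a=1
t2.Δ3 c=1 clk=1 b=1 a=0
t3.Δ0 c=1 clk=1 b=1 a=0
t3.Δ1 c=1 clk=0 b=1 a=0
t4.Δ0 c=1 clk=0 b=1 a=0
t4.Δ1 c=1 clk=1 b=1 a=0
t4.Δ2 c=1 clk=1 b=0 a=0
t4.Δ3 c=0 clk=1 b=0 a=1
t4.Δ4 c=1 clk=1 b=0 a=1
t5.Δ0 c=1 clk=1 b=0 a=1
t5.Δ1 c=1 clk=0 b=0 a=1
t6.Δ0 c=1 clk=0 b=0 a=1
t6.Δ1 c=1 clk=1 b=0 a=1
t6.Δ2 c=1 clk=1 b=1 a=1
t6.Δ3 c=1 clk=1 b=1 a=0

3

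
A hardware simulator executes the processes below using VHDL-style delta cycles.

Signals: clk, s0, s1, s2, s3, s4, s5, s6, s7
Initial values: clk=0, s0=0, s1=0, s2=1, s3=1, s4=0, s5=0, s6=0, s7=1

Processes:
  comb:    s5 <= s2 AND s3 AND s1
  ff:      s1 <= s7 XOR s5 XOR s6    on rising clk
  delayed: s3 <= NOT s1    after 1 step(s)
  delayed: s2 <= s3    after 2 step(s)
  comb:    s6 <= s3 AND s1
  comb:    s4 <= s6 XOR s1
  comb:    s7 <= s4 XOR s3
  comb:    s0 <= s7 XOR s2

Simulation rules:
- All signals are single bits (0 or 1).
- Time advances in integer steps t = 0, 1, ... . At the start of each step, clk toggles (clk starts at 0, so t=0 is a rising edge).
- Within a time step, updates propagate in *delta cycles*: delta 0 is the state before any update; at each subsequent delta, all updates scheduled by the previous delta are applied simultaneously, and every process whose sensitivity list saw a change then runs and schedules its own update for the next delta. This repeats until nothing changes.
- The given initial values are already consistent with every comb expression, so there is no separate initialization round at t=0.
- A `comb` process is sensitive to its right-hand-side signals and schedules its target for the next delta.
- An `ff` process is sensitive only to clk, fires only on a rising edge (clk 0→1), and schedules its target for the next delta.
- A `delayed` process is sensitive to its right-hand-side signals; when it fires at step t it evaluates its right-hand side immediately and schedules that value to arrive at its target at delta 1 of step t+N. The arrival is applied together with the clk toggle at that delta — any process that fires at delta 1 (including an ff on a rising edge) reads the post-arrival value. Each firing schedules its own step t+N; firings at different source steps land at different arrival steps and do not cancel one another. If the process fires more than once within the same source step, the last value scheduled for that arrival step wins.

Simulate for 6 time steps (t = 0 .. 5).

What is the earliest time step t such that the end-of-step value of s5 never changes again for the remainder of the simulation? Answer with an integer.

1

[bits: s3,s6,s4,s7,s1,s0,s2,s5,clk]
t=0: Δ0=100100100 Δ1=100100101 Δ2=100110101 Δ3=111110111 Δ4=110010111 Δ5=110111111 Δ6=110110111 | 6Δ
t=1: Δ0=110110111 Δ1=010110110 Δ2=000010100 Δ3=001011100 Δ4=001111100 Δ5=001110100 | 5Δ
t=2: Δ0=001110100 Δ1=001110101 | 1Δ
t=3: Δ0=001110101 Δ1=001110000 Δ2=001111000 | 2Δ
t=4: Δ0=001111000 Δ1=001111001 | 1Δ
t=5: Δ0=001111001 Δ1=001111000 | 1Δ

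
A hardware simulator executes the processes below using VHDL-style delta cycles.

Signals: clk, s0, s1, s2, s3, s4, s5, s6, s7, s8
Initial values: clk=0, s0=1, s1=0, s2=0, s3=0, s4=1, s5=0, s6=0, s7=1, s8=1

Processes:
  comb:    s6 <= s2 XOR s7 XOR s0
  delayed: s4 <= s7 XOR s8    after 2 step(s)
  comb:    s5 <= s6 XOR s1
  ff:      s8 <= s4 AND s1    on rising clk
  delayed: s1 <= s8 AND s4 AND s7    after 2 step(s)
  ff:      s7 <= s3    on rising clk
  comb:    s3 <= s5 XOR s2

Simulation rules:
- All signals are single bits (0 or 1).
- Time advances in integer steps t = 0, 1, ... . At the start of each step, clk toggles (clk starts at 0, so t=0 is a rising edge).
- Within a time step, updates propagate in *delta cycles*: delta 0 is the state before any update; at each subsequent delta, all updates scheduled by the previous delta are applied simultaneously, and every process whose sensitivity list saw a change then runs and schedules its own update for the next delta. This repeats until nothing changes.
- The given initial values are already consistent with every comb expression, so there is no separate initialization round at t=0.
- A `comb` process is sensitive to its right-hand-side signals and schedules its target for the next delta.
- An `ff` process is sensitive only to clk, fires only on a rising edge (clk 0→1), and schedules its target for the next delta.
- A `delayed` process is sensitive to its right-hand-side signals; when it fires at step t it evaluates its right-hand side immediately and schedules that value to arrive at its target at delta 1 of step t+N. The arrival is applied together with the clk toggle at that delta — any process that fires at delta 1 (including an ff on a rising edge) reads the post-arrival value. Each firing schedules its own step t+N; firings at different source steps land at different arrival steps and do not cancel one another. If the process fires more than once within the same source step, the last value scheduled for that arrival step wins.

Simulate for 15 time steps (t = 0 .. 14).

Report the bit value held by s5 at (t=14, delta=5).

0

t0.Δ0 s1=0 s4=1 s2=0 s7=1 clk=0 s0=1 s8=1 s3=0 s5=0 s6=0
t0.Δ1 s1=0 s4=1 s2=0 s7=1 clk=1 s0=1 s8=1 s3=0 s5=0 s6=0
t0.Δ2 s1=0 s4=1 s2=0 s7=0 clk=1 s0=1 s8=0 s3=0 s5=0 s6=0
t0.Δ3 s1=0 s4=1 s2=0 s7=0 clk=1 s0=1 s8=0 s3=0 s5=0 s6=1
t0.Δ4 s1=0 s4=1 s2=0 s7=0 clk=1 s0=1 s8=0 s3=0 s5=1 s6=1
t0.Δ5 s1=0 s4=1 s2=0 s7=0 clk=1 s0=1 s8=0 s3=1 s5=1 s6=1
t1.Δ0 s1=0 s4=1 s2=0 s7=0 clk=1 s0=1 s8=0 s3=1 s5=1 s6=1
t1.Δ1 s1=0 s4=1 s2=0 s7=0 clk=0 s0=1 s8=0 s3=1 s5=1 s6=1
t2.Δ0 s1=0 s4=1 s2=0 s7=0 clk=0 s0=1 s8=0 s3=1 s5=1 s6=1
t2.Δ1 s1=0 s4=0 s2=0 s7=0 clk=1 s0=1 s8=0 s3=1 s5=1 s6=1
t2.Δ2 s1=0 s4=0 s2=0 s7=1 clk=1 s0=1 s8=0 s3=1 s5=1 s6=1
t2.Δ3 s1=0 s4=0 s2=0 s7=1 clk=1 s0=1 s8=0 s3=1 s5=1 s6=0
t2.Δ4 s1=0 s4=0 s2=0 s7=1 clk=1 s0=1 s8=0 s3=1 s5=0 s6=0
t2.Δ5 s1=0 s4=0 s2=0 s7=1 clk=1 s0=1 s8=0 s3=0 s5=0 s6=0
t3.Δ0 s1=0 s4=0 s2=0 s7=1 clk=1 s0=1 s8=0 s3=0 s5=0 s6=0
t3.Δ1 s1=0 s4=0 s2=0 s7=1 clk=0 s0=1 s8=0 s3=0 s5=0 s6=0
t4.Δ0 s1=0 s4=0 s2=0 s7=1 clk=0 s0=1 s8=0 s3=0 s5=0 s6=0
t4.Δ1 s1=0 s4=1 s2=0 s7=1 clk=1 s0=1 s8=0 s3=0 s5=0 s6=0
t4.Δ2 s1=0 s4=1 s2=0 s7=0 clk=1 s0=1 s8=0 s3=0 s5=0 s6=0
t4.Δ3 s1=0 s4=1 s2=0 s7=0 clk=1 s0=1 s8=0 s3=0 s5=0 s6=1
t4.Δ4 s1=0 s4=1 s2=0 s7=0 clk=1 s0=1 s8=0 s3=0 s5=1 s6=1
t4.Δ5 s1=0 s4=1 s2=0 s7=0 clk=1 s0=1 s8=0 s3=1 s5=1 s6=1
t5.Δ0 s1=0 s4=1 s2=0 s7=0 clk=1 s0=1 s8=0 s3=1 s5=1 s6=1
t5.Δ1 s1=0 s4=1 s2=0 s7=0 clk=0 s0=1 s8=0 s3=1 s5=1 s6=1
t6.Δ0 s1=0 s4=1 s2=0 s7=0 clk=0 s0=1 s8=0 s3=1 s5=1 s6=1
t6.Δ1 s1=0 s4=0 s2=0 s7=0 clk=1 s0=1 s8=0 s3=1 s5=1 s6=1
t6.Δ2 s1=0 s4=0 s2=0 s7=1 clk=1 s0=1 s8=0 s3=1 s5=1 s6=1
t6.Δ3 s1=0 s4=0 s2=0 s7=1 clk=1 s0=1 s8=0 s3=1 s5=1 s6=0
t6.Δ4 s1=0 s4=0 s2=0 s7=1 clk=1 s0=1 s8=0 s3=1 s5=0 s6=0
t6.Δ5 s1=0 s4=0 s2=0 s7=1 clk=1 s0=1 s8=0 s3=0 s5=0 s6=0
t7.Δ0 s1=0 s4=0 s2=0 s7=1 clk=1 s0=1 s8=0 s3=0 s5=0 s6=0
t7.Δ1 s1=0 s4=0 s2=0 s7=1 clk=0 s0=1 s8=0 s3=0 s5=0 s6=0
t8.Δ0 s1=0 s4=0 s2=0 s7=1 clk=0 s0=1 s8=0 s3=0 s5=0 s6=0
t8.Δ1 s1=0 s4=1 s2=0 s7=1 clk=1 s0=1 s8=0 s3=0 s5=0 s6=0
t8.Δ2 s1=0 s4=1 s2=0 s7=0 clk=1 s0=1 s8=0 s3=0 s5=0 s6=0
t8.Δ3 s1=0 s4=1 s2=0 s7=0 clk=1 s0=1 s8=0 s3=0 s5=0 s6=1
t8.Δ4 s1=0 s4=1 s2=0 s7=0 clk=1 s0=1 s8=0 s3=0 s5=1 s6=1
t8.Δ5 s1=0 s4=1 s2=0 s7=0 clk=1 s0=1 s8=0 s3=1 s5=1 s6=1
t9.Δ0 s1=0 s4=1 s2=0 s7=0 clk=1 s0=1 s8=0 s3=1 s5=1 s6=1
t9.Δ1 s1=0 s4=1 s2=0 s7=0 clk=0 s0=1 s8=0 s3=1 s5=1 s6=1
t10.Δ0 s1=0 s4=1 s2=0 s7=0 clk=0 s0=1 s8=0 s3=1 s5=1 s6=1
t10.Δ1 s1=0 s4=0 s2=0 s7=0 clk=1 s0=1 s8=0 s3=1 s5=1 s6=1
t10.Δ2 s1=0 s4=0 s2=0 s7=1 clk=1 s0=1 s8=0 s3=1 s5=1 s6=1
t10.Δ3 s1=0 s4=0 s2=0 s7=1 clk=1 s0=1 s8=0 s3=1 s5=1 s6=0
t10.Δ4 s1=0 s4=0 s2=0 s7=1 clk=1 s0=1 s8=0 s3=1 s5=0 s6=0
t10.Δ5 s1=0 s4=0 s2=0 s7=1 clk=1 s0=1 s8=0 s3=0 s5=0 s6=0
t11.Δ0 s1=0 s4=0 s2=0 s7=1 clk=1 s0=1 s8=0 s3=0 s5=0 s6=0
t11.Δ1 s1=0 s4=0 s2=0 s7=1 clk=0 s0=1 s8=0 s3=0 s5=0 s6=0
t12.Δ0 s1=0 s4=0 s2=0 s7=1 clk=0 s0=1 s8=0 s3=0 s5=0 s6=0
t12.Δ1 s1=0 s4=1 s2=0 s7=1 clk=1 s0=1 s8=0 s3=0 s5=0 s6=0
t12.Δ2 s1=0 s4=1 s2=0 s7=0 clk=1 s0=1 s8=0 s3=0 s5=0 s6=0
t12.Δ3 s1=0 s4=1 s2=0 s7=0 clk=1 s0=1 s8=0 s3=0 s5=0 s6=1
t12.Δ4 s1=0 s4=1 s2=0 s7=0 clk=1 s0=1 s8=0 s3=0 s5=1 s6=1
t12.Δ5 s1=0 s4=1 s2=0 s7=0 clk=1 s0=1 s8=0 s3=1 s5=1 s6=1
t13.Δ0 s1=0 s4=1 s2=0 s7=0 clk=1 s0=1 s8=0 s3=1 s5=1 s6=1
t13.Δ1 s1=0 s4=1 s2=0 s7=0 clk=0 s0=1 s8=0 s3=1 s5=1 s6=1
t14.Δ0 s1=0 s4=1 s2=0 s7=0 clk=0 s0=1 s8=0 s3=1 s5=1 s6=1
t14.Δ1 s1=0 s4=0 s2=0 s7=0 clk=1 s0=1 s8=0 s3=1 s5=1 s6=1
t14.Δ2 s1=0 s4=0 s2=0 s7=1 clk=1 s0=1 s8=0 s3=1 s5=1 s6=1
t14.Δ3 s1=0 s4=0 s2=0 s7=1 clk=1 s0=1 s8=0 s3=1 s5=1 s6=0
t14.Δ4 s1=0 s4=0 s2=0 s7=1 clk=1 s0=1 s8=0 s3=1 s5=0 s6=0
t14.Δ5 s1=0 s4=0 s2=0 s7=1 clk=1 s0=1 s8=0 s3=0 s5=0 s6=0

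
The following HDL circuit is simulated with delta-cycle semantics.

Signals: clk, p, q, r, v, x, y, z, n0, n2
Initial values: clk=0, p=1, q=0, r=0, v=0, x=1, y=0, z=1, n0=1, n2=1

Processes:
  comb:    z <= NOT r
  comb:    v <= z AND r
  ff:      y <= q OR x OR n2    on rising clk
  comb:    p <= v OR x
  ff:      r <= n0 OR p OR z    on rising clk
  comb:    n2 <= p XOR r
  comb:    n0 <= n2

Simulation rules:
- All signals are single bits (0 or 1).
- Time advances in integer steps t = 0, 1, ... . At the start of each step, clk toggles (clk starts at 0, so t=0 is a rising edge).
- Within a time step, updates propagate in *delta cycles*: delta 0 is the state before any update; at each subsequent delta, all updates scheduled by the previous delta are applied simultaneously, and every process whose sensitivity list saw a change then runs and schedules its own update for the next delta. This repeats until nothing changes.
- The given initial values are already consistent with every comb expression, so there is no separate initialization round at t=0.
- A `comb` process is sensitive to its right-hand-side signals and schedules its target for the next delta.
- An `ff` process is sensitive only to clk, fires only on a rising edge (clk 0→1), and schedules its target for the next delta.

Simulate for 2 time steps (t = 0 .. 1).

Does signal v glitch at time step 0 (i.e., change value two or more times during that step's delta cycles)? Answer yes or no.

yes

t=0 Δ0: z=1 x=1 p=1 r=0 n0=1 q=0 n2=1 clk=0 v=0 y=0
  Δ1: clk:0→1
  Δ2: r:0→1, y:0→1
  Δ3: z:1→0, n2:1→0, v:0→1
  Δ4: n0:1→0, v:1→0
  (4Δ to stable)
t=1 Δ0: z=0 x=1 p=1 r=1 n0=0 q=0 n2=0 clk=1 v=0 y=1
  Δ1: clk:1→0
  (1Δ to stable)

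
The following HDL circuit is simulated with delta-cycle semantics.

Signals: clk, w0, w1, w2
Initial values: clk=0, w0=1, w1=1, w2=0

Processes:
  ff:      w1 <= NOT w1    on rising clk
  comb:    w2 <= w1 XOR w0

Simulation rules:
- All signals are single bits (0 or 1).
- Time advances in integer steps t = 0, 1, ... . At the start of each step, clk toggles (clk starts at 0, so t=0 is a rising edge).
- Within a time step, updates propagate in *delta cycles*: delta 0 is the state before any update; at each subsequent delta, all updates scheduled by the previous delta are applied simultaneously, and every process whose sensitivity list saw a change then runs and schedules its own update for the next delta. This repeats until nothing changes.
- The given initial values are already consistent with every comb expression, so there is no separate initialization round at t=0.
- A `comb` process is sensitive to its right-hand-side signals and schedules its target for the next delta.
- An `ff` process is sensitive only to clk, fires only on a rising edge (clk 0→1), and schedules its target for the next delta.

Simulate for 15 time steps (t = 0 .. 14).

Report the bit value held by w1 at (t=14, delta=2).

t=0 Δ0: clk=0 w1=1 w0=1 w2=0
  Δ1: clk:0→1
  Δ2: w1:1→0
  Δ3: w2:0→1
  (3Δ to stable)
t=1 Δ0: clk=1 w1=0 w0=1 w2=1
  Δ1: clk:1→0
  (1Δ to stable)
t=2 Δ0: clk=0 w1=0 w0=1 w2=1
  Δ1: clk:0→1
  Δ2: w1:0→1
  Δ3: w2:1→0
  (3Δ to stable)
t=3 Δ0: clk=1 w1=1 w0=1 w2=0
  Δ1: clk:1→0
  (1Δ to stable)
t=4 Δ0: clk=0 w1=1 w0=1 w2=0
  Δ1: clk:0→1
  Δ2: w1:1→0
  Δ3: w2:0→1
  (3Δ to stable)
t=5 Δ0: clk=1 w1=0 w0=1 w2=1
  Δ1: clk:1→0
  (1Δ to stable)
t=6 Δ0: clk=0 w1=0 w0=1 w2=1
  Δ1: clk:0→1
  Δ2: w1:0→1
  Δ3: w2:1→0
  (3Δ to stable)
t=7 Δ0: clk=1 w1=1 w0=1 w2=0
  Δ1: clk:1→0
  (1Δ to stable)
t=8 Δ0: clk=0 w1=1 w0=1 w2=0
  Δ1: clk:0→1
  Δ2: w1:1→0
  Δ3: w2:0→1
  (3Δ to stable)
t=9 Δ0: clk=1 w1=0 w0=1 w2=1
  Δ1: clk:1→0
  (1Δ to stable)
t=10 Δ0: clk=0 w1=0 w0=1 w2=1
  Δ1: clk:0→1
  Δ2: w1:0→1
  Δ3: w2:1→0
  (3Δ to stable)
t=11 Δ0: clk=1 w1=1 w0=1 w2=0
  Δ1: clk:1→0
  (1Δ to stable)
t=12 Δ0: clk=0 w1=1 w0=1 w2=0
  Δ1: clk:0→1
  Δ2: w1:1→0
  Δ3: w2:0→1
  (3Δ to stable)
t=13 Δ0: clk=1 w1=0 w0=1 w2=1
  Δ1: clk:1→0
  (1Δ to stable)
t=14 Δ0: clk=0 w1=0 w0=1 w2=1
  Δ1: clk:0→1
  Δ2: w1:0→1
  Δ3: w2:1→0
  (3Δ to stable)

1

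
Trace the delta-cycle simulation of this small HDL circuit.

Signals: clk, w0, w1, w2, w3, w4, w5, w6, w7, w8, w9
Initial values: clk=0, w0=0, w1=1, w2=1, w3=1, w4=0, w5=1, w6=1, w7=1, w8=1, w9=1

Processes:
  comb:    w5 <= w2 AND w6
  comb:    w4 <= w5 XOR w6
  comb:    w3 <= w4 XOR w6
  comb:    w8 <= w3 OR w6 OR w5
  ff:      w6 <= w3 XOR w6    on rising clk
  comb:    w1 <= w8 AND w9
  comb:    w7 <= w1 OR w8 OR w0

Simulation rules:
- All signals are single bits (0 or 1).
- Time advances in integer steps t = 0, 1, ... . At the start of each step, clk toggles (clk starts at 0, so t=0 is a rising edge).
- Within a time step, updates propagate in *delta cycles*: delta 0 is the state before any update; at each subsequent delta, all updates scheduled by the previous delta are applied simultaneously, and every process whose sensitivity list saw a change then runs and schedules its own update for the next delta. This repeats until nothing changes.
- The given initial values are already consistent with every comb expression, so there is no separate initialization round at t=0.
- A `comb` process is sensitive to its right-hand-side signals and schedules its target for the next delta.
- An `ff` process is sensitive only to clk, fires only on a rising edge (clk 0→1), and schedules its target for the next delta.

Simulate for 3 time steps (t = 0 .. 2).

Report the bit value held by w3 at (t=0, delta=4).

t0.Δ0 clk=0 w9=1 w2=1 w0=0 w7=1 w1=1 w8=1 w4=0 w5=1 w3=1 w6=1
t0.Δ1 clk=1 w9=1 w2=1 w0=0 w7=1 w1=1 w8=1 w4=0 w5=1 w3=1 w6=1
t0.Δ2 clk=1 w9=1 w2=1 w0=0 w7=1 w1=1 w8=1 w4=0 w5=1 w3=1 w6=0
t0.Δ3 clk=1 w9=1 w2=1 w0=0 w7=1 w1=1 w8=1 w4=1 w5=0 w3=0 w6=0
t0.Δ4 clk=1 w9=1 w2=1 w0=0 w7=1 w1=1 w8=0 w4=0 w5=0 w3=1 w6=0
t0.Δ5 clk=1 w9=1 w2=1 w0=0 w7=1 w1=0 w8=1 w4=0 w5=0 w3=0 w6=0
t0.Δ6 clk=1 w9=1 w2=1 w0=0 w7=1 w1=1 w8=0 w4=0 w5=0 w3=0 w6=0
t0.Δ7 clk=1 w9=1 w2=1 w0=0 w7=1 w1=0 w8=0 w4=0 w5=0 w3=0 w6=0
t0.Δ8 clk=1 w9=1 w2=1 w0=0 w7=0 w1=0 w8=0 w4=0 w5=0 w3=0 w6=0
t1.Δ0 clk=1 w9=1 w2=1 w0=0 w7=0 w1=0 w8=0 w4=0 w5=0 w3=0 w6=0
t1.Δ1 clk=0 w9=1 w2=1 w0=0 w7=0 w1=0 w8=0 w4=0 w5=0 w3=0 w6=0
t2.Δ0 clk=0 w9=1 w2=1 w0=0 w7=0 w1=0 w8=0 w4=0 w5=0 w3=0 w6=0
t2.Δ1 clk=1 w9=1 w2=1 w0=0 w7=0 w1=0 w8=0 w4=0 w5=0 w3=0 w6=0

1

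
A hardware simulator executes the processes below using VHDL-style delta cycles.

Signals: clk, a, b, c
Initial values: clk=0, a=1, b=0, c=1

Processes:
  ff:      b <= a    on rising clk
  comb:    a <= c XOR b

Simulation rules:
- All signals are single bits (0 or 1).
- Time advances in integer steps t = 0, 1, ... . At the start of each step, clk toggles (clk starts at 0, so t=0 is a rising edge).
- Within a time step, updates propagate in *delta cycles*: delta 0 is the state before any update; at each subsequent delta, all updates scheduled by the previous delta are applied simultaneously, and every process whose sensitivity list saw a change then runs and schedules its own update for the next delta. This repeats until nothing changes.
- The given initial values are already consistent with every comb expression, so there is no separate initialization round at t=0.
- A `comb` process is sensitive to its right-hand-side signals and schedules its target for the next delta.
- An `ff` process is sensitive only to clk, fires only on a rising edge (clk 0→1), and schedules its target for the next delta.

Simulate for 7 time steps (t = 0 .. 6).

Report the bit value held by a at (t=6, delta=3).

[bits: clk,c,b,a]
t=0: Δ0=0101 Δ1=1101 Δ2=1111 Δ3=1110 | 3Δ
t=1: Δ0=1110 Δ1=0110 | 1Δ
t=2: Δ0=0110 Δ1=1110 Δ2=1100 Δ3=1101 | 3Δ
t=3: Δ0=1101 Δ1=0101 | 1Δ
t=4: Δ0=0101 Δ1=1101 Δ2=1111 Δ3=1110 | 3Δ
t=5: Δ0=1110 Δ1=0110 | 1Δ
t=6: Δ0=0110 Δ1=1110 Δ2=1100 Δ3=1101 | 3Δ

1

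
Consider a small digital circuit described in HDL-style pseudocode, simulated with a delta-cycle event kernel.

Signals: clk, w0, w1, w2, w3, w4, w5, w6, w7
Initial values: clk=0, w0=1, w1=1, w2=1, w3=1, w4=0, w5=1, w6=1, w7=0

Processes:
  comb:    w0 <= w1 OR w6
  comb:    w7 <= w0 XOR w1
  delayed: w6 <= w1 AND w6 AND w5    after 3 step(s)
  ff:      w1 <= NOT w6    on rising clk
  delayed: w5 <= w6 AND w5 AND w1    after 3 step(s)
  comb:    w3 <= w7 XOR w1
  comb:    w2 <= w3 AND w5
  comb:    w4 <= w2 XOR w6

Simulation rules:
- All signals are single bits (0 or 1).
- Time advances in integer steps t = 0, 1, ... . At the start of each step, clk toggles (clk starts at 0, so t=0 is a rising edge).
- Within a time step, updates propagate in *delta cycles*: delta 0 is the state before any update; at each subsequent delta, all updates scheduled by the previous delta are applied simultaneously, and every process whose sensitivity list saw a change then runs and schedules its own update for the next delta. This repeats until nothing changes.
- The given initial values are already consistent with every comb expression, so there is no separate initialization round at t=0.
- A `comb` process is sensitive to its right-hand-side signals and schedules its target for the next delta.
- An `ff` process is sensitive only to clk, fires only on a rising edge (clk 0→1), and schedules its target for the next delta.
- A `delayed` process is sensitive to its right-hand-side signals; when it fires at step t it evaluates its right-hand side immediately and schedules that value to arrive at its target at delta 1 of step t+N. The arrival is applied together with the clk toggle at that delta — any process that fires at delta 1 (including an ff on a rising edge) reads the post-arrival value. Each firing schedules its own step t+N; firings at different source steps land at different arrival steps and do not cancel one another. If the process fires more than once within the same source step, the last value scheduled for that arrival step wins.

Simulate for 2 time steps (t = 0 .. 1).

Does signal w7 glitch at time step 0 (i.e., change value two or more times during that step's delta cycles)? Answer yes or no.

no

[bits: clk,w2,w6,w7,w0,w1,w5,w4,w3]
t=0: Δ0=011011101 Δ1=111011101 Δ2=111010101 Δ3=111110100 Δ4=101110101 Δ5=111110111 Δ6=111110101 | 6Δ
t=1: Δ0=111110101 Δ1=011110101 | 1Δ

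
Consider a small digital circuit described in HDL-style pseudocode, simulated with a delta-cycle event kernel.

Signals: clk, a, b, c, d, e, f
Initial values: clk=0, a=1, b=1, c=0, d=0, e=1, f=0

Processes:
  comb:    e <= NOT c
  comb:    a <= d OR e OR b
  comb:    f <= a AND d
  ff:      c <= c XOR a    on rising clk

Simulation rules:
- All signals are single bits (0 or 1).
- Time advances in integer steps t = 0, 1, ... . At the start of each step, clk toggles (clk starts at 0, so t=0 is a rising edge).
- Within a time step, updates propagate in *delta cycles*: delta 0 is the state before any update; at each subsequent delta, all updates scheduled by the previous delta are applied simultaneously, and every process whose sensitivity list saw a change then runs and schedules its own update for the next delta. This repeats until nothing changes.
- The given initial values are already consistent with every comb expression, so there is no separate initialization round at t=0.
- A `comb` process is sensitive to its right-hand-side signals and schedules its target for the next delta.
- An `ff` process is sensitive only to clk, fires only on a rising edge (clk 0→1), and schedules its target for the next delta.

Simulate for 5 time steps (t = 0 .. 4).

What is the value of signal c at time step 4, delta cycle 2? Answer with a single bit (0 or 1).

1

[bits: c,f,d,a,b,clk,e]
t=0: Δ0=0001101 Δ1=0001111 Δ2=1001111 Δ3=1001110 | 3Δ
t=1: Δ0=1001110 Δ1=1001100 | 1Δ
t=2: Δ0=1001100 Δ1=1001110 Δ2=0001110 Δ3=0001111 | 3Δ
t=3: Δ0=0001111 Δ1=0001101 | 1Δ
t=4: Δ0=0001101 Δ1=0001111 Δ2=1001111 Δ3=1001110 | 3Δ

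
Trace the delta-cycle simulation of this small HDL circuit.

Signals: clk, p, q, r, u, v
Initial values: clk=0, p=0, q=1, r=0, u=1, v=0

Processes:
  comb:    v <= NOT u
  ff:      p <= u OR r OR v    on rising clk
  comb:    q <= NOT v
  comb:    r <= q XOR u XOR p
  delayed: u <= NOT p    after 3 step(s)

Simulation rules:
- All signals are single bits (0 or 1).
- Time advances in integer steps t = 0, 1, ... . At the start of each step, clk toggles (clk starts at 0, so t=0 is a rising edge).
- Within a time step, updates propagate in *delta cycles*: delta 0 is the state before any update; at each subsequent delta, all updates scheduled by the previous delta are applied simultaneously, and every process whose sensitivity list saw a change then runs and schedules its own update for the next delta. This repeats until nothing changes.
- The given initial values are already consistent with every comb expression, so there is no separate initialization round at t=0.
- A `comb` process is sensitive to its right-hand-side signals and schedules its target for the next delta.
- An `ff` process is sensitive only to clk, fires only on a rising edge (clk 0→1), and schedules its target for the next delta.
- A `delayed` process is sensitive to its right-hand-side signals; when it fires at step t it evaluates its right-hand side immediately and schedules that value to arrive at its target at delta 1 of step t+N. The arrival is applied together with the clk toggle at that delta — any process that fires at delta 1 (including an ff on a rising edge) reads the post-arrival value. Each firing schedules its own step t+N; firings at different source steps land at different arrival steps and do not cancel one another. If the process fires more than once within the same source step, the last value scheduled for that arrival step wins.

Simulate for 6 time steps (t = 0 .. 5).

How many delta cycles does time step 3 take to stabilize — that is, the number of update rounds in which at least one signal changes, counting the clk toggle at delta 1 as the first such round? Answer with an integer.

t=0 Δ0: u=1 r=0 clk=0 q=1 p=0 v=0
  Δ1: clk:0→1
  Δ2: p:0→1
  Δ3: r:0→1
  (3Δ to stable)
t=1 Δ0: u=1 r=1 clk=1 q=1 p=1 v=0
  Δ1: clk:1→0
  (1Δ to stable)
t=2 Δ0: u=1 r=1 clk=0 q=1 p=1 v=0
  Δ1: clk:0→1
  (1Δ to stable)
t=3 Δ0: u=1 r=1 clk=1 q=1 p=1 v=0
  Δ1: u:1→0, clk:1→0
  Δ2: r:1→0, v:0→1
  Δ3: q:1→0
  Δ4: r:0→1
  (4Δ to stable)
t=4 Δ0: u=0 r=1 clk=0 q=0 p=1 v=1
  Δ1: clk:0→1
  (1Δ to stable)
t=5 Δ0: u=0 r=1 clk=1 q=0 p=1 v=1
  Δ1: clk:1→0
  (1Δ to stable)

4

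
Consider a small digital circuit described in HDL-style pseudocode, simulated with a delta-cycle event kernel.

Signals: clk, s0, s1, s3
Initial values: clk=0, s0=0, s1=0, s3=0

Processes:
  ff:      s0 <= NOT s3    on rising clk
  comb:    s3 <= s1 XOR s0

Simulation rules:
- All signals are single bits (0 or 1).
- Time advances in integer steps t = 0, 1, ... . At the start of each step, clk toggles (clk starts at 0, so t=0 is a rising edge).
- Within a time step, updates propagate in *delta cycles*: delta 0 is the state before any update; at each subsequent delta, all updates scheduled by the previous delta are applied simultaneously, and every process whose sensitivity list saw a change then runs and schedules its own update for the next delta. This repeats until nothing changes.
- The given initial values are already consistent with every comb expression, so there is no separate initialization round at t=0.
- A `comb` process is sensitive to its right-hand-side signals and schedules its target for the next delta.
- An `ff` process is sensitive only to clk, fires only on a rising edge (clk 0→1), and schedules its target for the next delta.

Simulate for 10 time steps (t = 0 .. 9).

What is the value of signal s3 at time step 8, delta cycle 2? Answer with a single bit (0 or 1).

t0.Δ0 s3=0 s1=0 clk=0 s0=0
t0.Δ1 s3=0 s1=0 clk=1 s0=0
t0.Δ2 s3=0 s1=0 clk=1 s0=1
t0.Δ3 s3=1 s1=0 clk=1 s0=1
t1.Δ0 s3=1 s1=0 clk=1 s0=1
t1.Δ1 s3=1 s1=0 clk=0 s0=1
t2.Δ0 s3=1 s1=0 clk=0 s0=1
t2.Δ1 s3=1 s1=0 clk=1 s0=1
t2.Δ2 s3=1 s1=0 clk=1 s0=0
t2.Δ3 s3=0 s1=0 clk=1 s0=0
t3.Δ0 s3=0 s1=0 clk=1 s0=0
t3.Δ1 s3=0 s1=0 clk=0 s0=0
t4.Δ0 s3=0 s1=0 clk=0 s0=0
t4.Δ1 s3=0 s1=0 clk=1 s0=0
t4.Δ2 s3=0 s1=0 clk=1 s0=1
t4.Δ3 s3=1 s1=0 clk=1 s0=1
t5.Δ0 s3=1 s1=0 clk=1 s0=1
t5.Δ1 s3=1 s1=0 clk=0 s0=1
t6.Δ0 s3=1 s1=0 clk=0 s0=1
t6.Δ1 s3=1 s1=0 clk=1 s0=1
t6.Δ2 s3=1 s1=0 clk=1 s0=0
t6.Δ3 s3=0 s1=0 clk=1 s0=0
t7.Δ0 s3=0 s1=0 clk=1 s0=0
t7.Δ1 s3=0 s1=0 clk=0 s0=0
t8.Δ0 s3=0 s1=0 clk=0 s0=0
t8.Δ1 s3=0 s1=0 clk=1 s0=0
t8.Δ2 s3=0 s1=0 clk=1 s0=1
t8.Δ3 s3=1 s1=0 clk=1 s0=1
t9.Δ0 s3=1 s1=0 clk=1 s0=1
t9.Δ1 s3=1 s1=0 clk=0 s0=1

0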